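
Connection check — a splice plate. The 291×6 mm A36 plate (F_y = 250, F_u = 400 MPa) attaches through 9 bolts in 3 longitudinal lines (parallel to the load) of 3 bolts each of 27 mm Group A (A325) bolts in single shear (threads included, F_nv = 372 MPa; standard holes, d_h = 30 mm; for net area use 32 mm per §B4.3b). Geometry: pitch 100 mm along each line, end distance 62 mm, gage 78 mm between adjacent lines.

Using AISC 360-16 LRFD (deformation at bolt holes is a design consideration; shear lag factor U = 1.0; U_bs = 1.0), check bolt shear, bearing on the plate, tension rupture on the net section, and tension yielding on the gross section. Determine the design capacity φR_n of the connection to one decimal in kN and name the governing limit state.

Bolt shear: A_b = π(27)²/4 = 572.56 mm². φR_n = 0.75 × 372 × 572.56 × 9 × 1 = 1437.7 kN.
Bearing (6 mm plate, F_u = 400 MPa): end bolts L_c = 62 − 30/2 = 47, R_n = min(1.2×47×6×400, 2.4×27×6×400) = 135.36 kN/bolt; interior L_c = 100 − 30 = 70, R_n = 155.52 kN/bolt. φR_n = 0.75 × (3×135.36 + 6×155.52) = 1004.4 kN.
Tension rupture (net): A_n = (291 − 3×32)×6 = 1170 mm² (U = 1.0, A_e = A_n). φR_n = 0.75 × 400 × 1170 = 351.0 kN.
Tension yield (gross): A_g = 291×6 = 1746 mm². φR_n = 0.90 × 250 × 1746 = 392.9 kN.
Governing: min(1437.7, 1004.4, 351.0, 392.9) = 351.0 kN → net-section rupture.

351.0 kN (net-section rupture governs)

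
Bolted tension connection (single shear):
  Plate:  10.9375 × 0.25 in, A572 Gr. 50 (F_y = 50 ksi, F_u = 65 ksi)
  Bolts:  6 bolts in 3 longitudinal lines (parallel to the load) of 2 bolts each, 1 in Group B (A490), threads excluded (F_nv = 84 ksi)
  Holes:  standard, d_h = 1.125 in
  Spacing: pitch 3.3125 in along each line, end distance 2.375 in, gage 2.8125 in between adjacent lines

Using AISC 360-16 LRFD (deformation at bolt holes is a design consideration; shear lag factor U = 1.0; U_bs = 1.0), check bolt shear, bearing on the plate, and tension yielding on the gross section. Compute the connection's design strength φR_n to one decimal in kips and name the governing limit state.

Bolt shear: A_b = π(1)²/4 = 0.7854 in². φR_n = 0.75 × 84 × 0.7854 × 6 × 1 = 296.9 kips.
Bearing (0.25 in plate, F_u = 65 ksi): end bolts L_c = 2.375 − 1.125/2 = 1.8125, R_n = min(1.2×1.8125×0.25×65, 2.4×1×0.25×65) = 35.344 kips/bolt; interior L_c = 3.3125 − 1.125 = 2.1875, R_n = 39 kips/bolt. φR_n = 0.75 × (3×35.344 + 3×39) = 167.3 kips.
Tension yield (gross): A_g = 10.9375×0.25 = 2.7344 in². φR_n = 0.90 × 50 × 2.7344 = 123.0 kips.
Governing: min(296.9, 167.3, 123.0) = 123.0 kips → gross-section yield.

123.0 kips (gross-section yield governs)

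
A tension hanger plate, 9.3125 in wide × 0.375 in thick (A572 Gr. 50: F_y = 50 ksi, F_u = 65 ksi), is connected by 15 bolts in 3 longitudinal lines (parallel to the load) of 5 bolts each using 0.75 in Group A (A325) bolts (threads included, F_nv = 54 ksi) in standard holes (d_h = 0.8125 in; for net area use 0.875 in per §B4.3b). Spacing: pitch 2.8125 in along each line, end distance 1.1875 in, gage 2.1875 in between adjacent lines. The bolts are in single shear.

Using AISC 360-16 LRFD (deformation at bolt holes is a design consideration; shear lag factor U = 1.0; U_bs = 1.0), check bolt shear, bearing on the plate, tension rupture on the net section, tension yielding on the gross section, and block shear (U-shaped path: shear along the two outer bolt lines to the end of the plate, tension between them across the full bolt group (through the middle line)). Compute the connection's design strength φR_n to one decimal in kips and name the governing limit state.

Bolt shear: A_b = π(0.75)²/4 = 0.44179 in². φR_n = 0.75 × 54 × 0.44179 × 15 × 1 = 268.4 kips.
Bearing (0.375 in plate, F_u = 65 ksi): end bolts L_c = 1.1875 − 0.8125/2 = 0.78125, R_n = min(1.2×0.78125×0.375×65, 2.4×0.75×0.375×65) = 22.852 kips/bolt; interior L_c = 2.8125 − 0.8125 = 2, R_n = 43.875 kips/bolt. φR_n = 0.75 × (3×22.852 + 12×43.875) = 446.3 kips.
Tension rupture (net): A_n = (9.3125 − 3×0.875)×0.375 = 2.5078 in² (U = 1.0, A_e = A_n). φR_n = 0.75 × 65 × 2.5078 = 122.3 kips.
Tension yield (gross): A_g = 9.3125×0.375 = 3.4922 in². φR_n = 0.90 × 50 × 3.4922 = 157.1 kips.
Block shear: shear path 2×[1.1875+4×2.8125] = 2×12.4375 in, A_gv = 9.3281, A_nv = 2×(12.4375 − 4.5×0.875)×0.375 = 6.375 in²; tension across gage: (4.375 − 2×0.875)×0.375 = 0.98438 in². R_n = min(0.6×65×6.375, 0.6×50×9.3281) + 1.0×65×0.98438 = min(248.63, 279.84) + 63.985 = 312.62 kips. φR_n = 0.75 × 312.62 = 234.5 kips.
Governing: min(268.4, 446.3, 122.3, 157.1, 234.5) = 122.3 kips → net-section rupture.

122.3 kips (net-section rupture governs)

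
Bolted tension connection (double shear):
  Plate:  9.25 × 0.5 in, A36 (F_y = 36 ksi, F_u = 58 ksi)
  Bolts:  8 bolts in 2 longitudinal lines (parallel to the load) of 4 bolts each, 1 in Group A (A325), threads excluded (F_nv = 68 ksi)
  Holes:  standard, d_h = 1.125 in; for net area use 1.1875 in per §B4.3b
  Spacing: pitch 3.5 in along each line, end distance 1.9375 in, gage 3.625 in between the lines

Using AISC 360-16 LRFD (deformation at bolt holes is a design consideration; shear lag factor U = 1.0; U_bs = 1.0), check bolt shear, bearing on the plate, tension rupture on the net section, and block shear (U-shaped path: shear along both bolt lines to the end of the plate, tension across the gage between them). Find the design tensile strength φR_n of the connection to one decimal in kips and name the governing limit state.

149.5 kips (net-section rupture governs)

Bolt shear: A_b = π(1)²/4 = 0.7854 in². φR_n = 0.75 × 68 × 0.7854 × 8 × 2 = 640.9 kips.
Bearing (0.5 in plate, F_u = 58 ksi): end bolts L_c = 1.9375 − 1.125/2 = 1.375, R_n = min(1.2×1.375×0.5×58, 2.4×1×0.5×58) = 47.85 kips/bolt; interior L_c = 3.5 − 1.125 = 2.375, R_n = 69.6 kips/bolt. φR_n = 0.75 × (2×47.85 + 6×69.6) = 385.0 kips.
Tension rupture (net): A_n = (9.25 − 2×1.1875)×0.5 = 3.4375 in² (U = 1.0, A_e = A_n). φR_n = 0.75 × 58 × 3.4375 = 149.5 kips.
Block shear: shear path 2×[1.9375+3×3.5] = 2×12.4375 in, A_gv = 12.438, A_nv = 2×(12.4375 − 3.5×1.1875)×0.5 = 8.2813 in²; tension across gage: (3.625 − 1×1.1875)×0.5 = 1.2188 in². R_n = min(0.6×58×8.2813, 0.6×36×12.438) + 1.0×58×1.2188 = min(288.19, 268.66) + 70.69 = 339.35 kips. φR_n = 0.75 × 339.35 = 254.5 kips.
Governing: min(640.9, 385.0, 149.5, 254.5) = 149.5 kips → net-section rupture.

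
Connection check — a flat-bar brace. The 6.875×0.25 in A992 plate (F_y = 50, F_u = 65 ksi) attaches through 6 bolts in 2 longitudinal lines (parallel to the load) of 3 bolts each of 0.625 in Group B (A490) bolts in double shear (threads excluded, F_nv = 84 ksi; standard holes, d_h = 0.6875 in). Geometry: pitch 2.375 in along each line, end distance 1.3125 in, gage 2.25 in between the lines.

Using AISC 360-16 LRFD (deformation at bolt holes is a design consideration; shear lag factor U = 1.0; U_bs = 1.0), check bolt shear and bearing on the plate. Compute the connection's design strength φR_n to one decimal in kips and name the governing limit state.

101.5 kips (bearing governs)

Bolt shear: A_b = π(0.625)²/4 = 0.3068 in². φR_n = 0.75 × 84 × 0.3068 × 6 × 2 = 231.9 kips.
Bearing (0.25 in plate, F_u = 65 ksi): end bolts L_c = 1.3125 − 0.6875/2 = 0.96875, R_n = min(1.2×0.96875×0.25×65, 2.4×0.625×0.25×65) = 18.891 kips/bolt; interior L_c = 2.375 − 0.6875 = 1.6875, R_n = 24.375 kips/bolt. φR_n = 0.75 × (2×18.891 + 4×24.375) = 101.5 kips.
Governing: min(231.9, 101.5) = 101.5 kips → bearing.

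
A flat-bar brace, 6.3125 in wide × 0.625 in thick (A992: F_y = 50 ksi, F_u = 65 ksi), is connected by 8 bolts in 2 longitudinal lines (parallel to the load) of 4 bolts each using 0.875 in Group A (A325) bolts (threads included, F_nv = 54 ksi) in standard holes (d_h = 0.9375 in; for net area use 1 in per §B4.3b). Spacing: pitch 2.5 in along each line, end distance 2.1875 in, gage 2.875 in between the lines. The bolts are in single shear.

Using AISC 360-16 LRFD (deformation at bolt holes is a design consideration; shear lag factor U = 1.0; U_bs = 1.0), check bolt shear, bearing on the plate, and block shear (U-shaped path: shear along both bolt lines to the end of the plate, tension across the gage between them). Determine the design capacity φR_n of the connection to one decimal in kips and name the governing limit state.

Bolt shear: A_b = π(0.875)²/4 = 0.60132 in². φR_n = 0.75 × 54 × 0.60132 × 8 × 1 = 194.8 kips.
Bearing (0.625 in plate, F_u = 65 ksi): end bolts L_c = 2.1875 − 0.9375/2 = 1.71875, R_n = min(1.2×1.71875×0.625×65, 2.4×0.875×0.625×65) = 83.789 kips/bolt; interior L_c = 2.5 − 0.9375 = 1.5625, R_n = 76.172 kips/bolt. φR_n = 0.75 × (2×83.789 + 6×76.172) = 468.5 kips.
Block shear: shear path 2×[2.1875+3×2.5] = 2×9.6875 in, A_gv = 12.109, A_nv = 2×(9.6875 − 3.5×1)×0.625 = 7.7344 in²; tension across gage: (2.875 − 1×1)×0.625 = 1.1719 in². R_n = min(0.6×65×7.7344, 0.6×50×12.109) + 1.0×65×1.1719 = min(301.64, 363.27) + 76.174 = 377.81 kips. φR_n = 0.75 × 377.81 = 283.4 kips.
Governing: min(194.8, 468.5, 283.4) = 194.8 kips → bolt shear.

194.8 kips (bolt shear governs)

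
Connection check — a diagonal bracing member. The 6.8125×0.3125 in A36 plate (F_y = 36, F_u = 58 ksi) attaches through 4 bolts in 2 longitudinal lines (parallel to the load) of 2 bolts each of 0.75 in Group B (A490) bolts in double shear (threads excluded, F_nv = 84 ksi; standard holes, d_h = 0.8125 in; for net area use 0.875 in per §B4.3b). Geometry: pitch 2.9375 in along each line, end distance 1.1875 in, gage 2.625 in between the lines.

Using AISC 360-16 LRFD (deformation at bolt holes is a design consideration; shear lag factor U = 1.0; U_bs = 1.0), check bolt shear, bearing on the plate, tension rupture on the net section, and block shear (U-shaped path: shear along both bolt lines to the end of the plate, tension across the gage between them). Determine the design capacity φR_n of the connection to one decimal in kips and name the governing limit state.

65.6 kips (block shear governs)

Bolt shear: A_b = π(0.75)²/4 = 0.44179 in². φR_n = 0.75 × 84 × 0.44179 × 4 × 2 = 222.7 kips.
Bearing (0.3125 in plate, F_u = 58 ksi): end bolts L_c = 1.1875 − 0.8125/2 = 0.78125, R_n = min(1.2×0.78125×0.3125×58, 2.4×0.75×0.3125×58) = 16.992 kips/bolt; interior L_c = 2.9375 − 0.8125 = 2.125, R_n = 32.625 kips/bolt. φR_n = 0.75 × (2×16.992 + 2×32.625) = 74.4 kips.
Tension rupture (net): A_n = (6.8125 − 2×0.875)×0.3125 = 1.582 in² (U = 1.0, A_e = A_n). φR_n = 0.75 × 58 × 1.582 = 68.8 kips.
Block shear: shear path 2×[1.1875+1×2.9375] = 2×4.125 in, A_gv = 2.5781, A_nv = 2×(4.125 − 1.5×0.875)×0.3125 = 1.7578 in²; tension across gage: (2.625 − 1×0.875)×0.3125 = 0.54688 in². R_n = min(0.6×58×1.7578, 0.6×36×2.5781) + 1.0×58×0.54688 = min(61.171, 55.687) + 31.719 = 87.406 kips. φR_n = 0.75 × 87.406 = 65.6 kips.
Governing: min(222.7, 74.4, 68.8, 65.6) = 65.6 kips → block shear.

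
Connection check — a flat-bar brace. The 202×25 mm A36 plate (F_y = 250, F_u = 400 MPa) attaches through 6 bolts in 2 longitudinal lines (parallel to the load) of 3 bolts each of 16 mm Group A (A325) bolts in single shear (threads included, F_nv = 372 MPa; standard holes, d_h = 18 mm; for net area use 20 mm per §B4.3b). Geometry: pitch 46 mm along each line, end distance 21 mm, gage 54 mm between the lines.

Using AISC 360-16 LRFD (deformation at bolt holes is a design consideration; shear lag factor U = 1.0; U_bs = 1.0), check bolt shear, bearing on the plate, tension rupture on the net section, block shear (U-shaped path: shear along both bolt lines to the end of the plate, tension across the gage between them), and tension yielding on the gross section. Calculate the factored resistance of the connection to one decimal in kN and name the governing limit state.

Bolt shear: A_b = π(16)²/4 = 201.06 mm². φR_n = 0.75 × 372 × 201.06 × 6 × 1 = 336.6 kN.
Bearing (25 mm plate, F_u = 400 MPa): end bolts L_c = 21 − 18/2 = 12, R_n = min(1.2×12×25×400, 2.4×16×25×400) = 144 kN/bolt; interior L_c = 46 − 18 = 28, R_n = 336 kN/bolt. φR_n = 0.75 × (2×144 + 4×336) = 1224.0 kN.
Tension rupture (net): A_n = (202 − 2×20)×25 = 4050 mm² (U = 1.0, A_e = A_n). φR_n = 0.75 × 400 × 4050 = 1215.0 kN.
Block shear: shear path 2×[21+2×46] = 2×113 mm, A_gv = 5650, A_nv = 2×(113 − 2.5×20)×25 = 3150 mm²; tension across gage: (54 − 1×20)×25 = 850 mm². R_n = min(0.6×400×3150, 0.6×250×5650) + 1.0×400×850 = min(756, 847.5) + 340 = 1096 kN. φR_n = 0.75 × 1096 = 822.0 kN.
Tension yield (gross): A_g = 202×25 = 5050 mm². φR_n = 0.90 × 250 × 5050 = 1136.3 kN.
Governing: min(336.6, 1224.0, 1215.0, 822.0, 1136.3) = 336.6 kN → bolt shear.

336.6 kN (bolt shear governs)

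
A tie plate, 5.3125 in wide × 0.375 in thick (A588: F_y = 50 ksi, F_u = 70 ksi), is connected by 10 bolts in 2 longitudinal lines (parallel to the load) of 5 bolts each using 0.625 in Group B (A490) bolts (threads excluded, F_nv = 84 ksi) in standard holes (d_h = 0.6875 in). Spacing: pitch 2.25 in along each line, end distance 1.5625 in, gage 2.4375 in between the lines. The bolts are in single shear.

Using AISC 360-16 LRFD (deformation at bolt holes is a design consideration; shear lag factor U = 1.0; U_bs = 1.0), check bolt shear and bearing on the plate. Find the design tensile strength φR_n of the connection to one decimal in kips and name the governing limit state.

Bolt shear: A_b = π(0.625)²/4 = 0.3068 in². φR_n = 0.75 × 84 × 0.3068 × 10 × 1 = 193.3 kips.
Bearing (0.375 in plate, F_u = 70 ksi): end bolts L_c = 1.5625 − 0.6875/2 = 1.21875, R_n = min(1.2×1.21875×0.375×70, 2.4×0.625×0.375×70) = 38.391 kips/bolt; interior L_c = 2.25 − 0.6875 = 1.5625, R_n = 39.375 kips/bolt. φR_n = 0.75 × (2×38.391 + 8×39.375) = 293.8 kips.
Governing: min(193.3, 293.8) = 193.3 kips → bolt shear.

193.3 kips (bolt shear governs)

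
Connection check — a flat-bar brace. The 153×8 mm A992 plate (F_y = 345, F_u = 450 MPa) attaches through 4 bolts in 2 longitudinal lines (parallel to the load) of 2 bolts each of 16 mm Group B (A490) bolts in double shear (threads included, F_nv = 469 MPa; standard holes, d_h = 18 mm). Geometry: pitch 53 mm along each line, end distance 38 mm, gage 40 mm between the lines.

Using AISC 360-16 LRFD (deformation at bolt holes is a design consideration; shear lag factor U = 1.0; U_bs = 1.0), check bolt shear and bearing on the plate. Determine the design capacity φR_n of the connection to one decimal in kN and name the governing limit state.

395.3 kN (bearing governs)

Bolt shear: A_b = π(16)²/4 = 201.06 mm². φR_n = 0.75 × 469 × 201.06 × 4 × 2 = 565.8 kN.
Bearing (8 mm plate, F_u = 450 MPa): end bolts L_c = 38 − 18/2 = 29, R_n = min(1.2×29×8×450, 2.4×16×8×450) = 125.28 kN/bolt; interior L_c = 53 − 18 = 35, R_n = 138.24 kN/bolt. φR_n = 0.75 × (2×125.28 + 2×138.24) = 395.3 kN.
Governing: min(565.8, 395.3) = 395.3 kN → bearing.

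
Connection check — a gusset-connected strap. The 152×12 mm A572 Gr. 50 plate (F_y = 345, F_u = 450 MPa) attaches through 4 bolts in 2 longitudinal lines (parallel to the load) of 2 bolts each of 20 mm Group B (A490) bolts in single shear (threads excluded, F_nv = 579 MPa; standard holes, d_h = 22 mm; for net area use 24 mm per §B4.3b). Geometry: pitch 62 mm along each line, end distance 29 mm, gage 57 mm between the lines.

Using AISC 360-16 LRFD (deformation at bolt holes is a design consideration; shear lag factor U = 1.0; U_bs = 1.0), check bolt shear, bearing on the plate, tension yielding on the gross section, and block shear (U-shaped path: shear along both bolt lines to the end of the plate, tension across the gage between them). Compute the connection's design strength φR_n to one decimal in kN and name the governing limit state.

401.0 kN (block shear governs)

Bolt shear: A_b = π(20)²/4 = 314.16 mm². φR_n = 0.75 × 579 × 314.16 × 4 × 1 = 545.7 kN.
Bearing (12 mm plate, F_u = 450 MPa): end bolts L_c = 29 − 22/2 = 18, R_n = min(1.2×18×12×450, 2.4×20×12×450) = 116.64 kN/bolt; interior L_c = 62 − 22 = 40, R_n = 259.2 kN/bolt. φR_n = 0.75 × (2×116.64 + 2×259.2) = 563.8 kN.
Tension yield (gross): A_g = 152×12 = 1824 mm². φR_n = 0.90 × 345 × 1824 = 566.4 kN.
Block shear: shear path 2×[29+1×62] = 2×91 mm, A_gv = 2184, A_nv = 2×(91 − 1.5×24)×12 = 1320 mm²; tension across gage: (57 − 1×24)×12 = 396 mm². R_n = min(0.6×450×1320, 0.6×345×2184) + 1.0×450×396 = min(356.4, 452.09) + 178.2 = 534.6 kN. φR_n = 0.75 × 534.6 = 401.0 kN.
Governing: min(545.7, 563.8, 566.4, 401.0) = 401.0 kN → block shear.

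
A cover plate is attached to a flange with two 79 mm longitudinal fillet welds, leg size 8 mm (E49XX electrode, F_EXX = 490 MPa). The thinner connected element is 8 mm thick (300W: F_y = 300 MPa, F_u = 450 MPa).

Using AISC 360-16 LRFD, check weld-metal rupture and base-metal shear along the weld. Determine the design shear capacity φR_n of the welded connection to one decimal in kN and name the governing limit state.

Weld metal: throat = 0.707×8 = 5.656 mm, L = 2×79 = 158 mm. φR_n = 0.75 × 0.6 × 490 × 5.656 × 158 = 197.0 kN.
Base metal shear (8 mm plate): yield φR_n = 1.0×0.6×300×8×158 = 227.5 kN; rupture φR_n = 0.75×0.6×450×8×158 = 256.0 kN; take 227.5 kN (yield).
Governing: min(197.0, 227.5) = 197.0 kN → weld metal.

197.0 kN (weld metal governs)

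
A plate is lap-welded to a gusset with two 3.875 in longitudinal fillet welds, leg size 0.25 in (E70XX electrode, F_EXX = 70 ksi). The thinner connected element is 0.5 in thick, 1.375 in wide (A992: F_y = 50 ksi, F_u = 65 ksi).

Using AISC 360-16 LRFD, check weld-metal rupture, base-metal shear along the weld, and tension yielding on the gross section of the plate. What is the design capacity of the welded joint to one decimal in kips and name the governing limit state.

Weld metal: throat = 0.707×0.25 = 0.17675 in, L = 2×3.875 = 7.75 in. φR_n = 0.75 × 0.6 × 70 × 0.17675 × 7.75 = 43.1 kips.
Base metal shear (0.5 in plate): yield φR_n = 1.0×0.6×50×0.5×7.75 = 116.3 kips; rupture φR_n = 0.75×0.6×65×0.5×7.75 = 113.3 kips; take 113.3 kips (rupture).
Tension yield (gross): A_g = 1.375×0.5 = 0.6875 in². φR_n = 0.90 × 50 × 0.6875 = 30.9 kips.
Governing: min(43.1, 113.3, 30.9) = 30.9 kips → gross-section yield.

30.9 kips (gross-section yield governs)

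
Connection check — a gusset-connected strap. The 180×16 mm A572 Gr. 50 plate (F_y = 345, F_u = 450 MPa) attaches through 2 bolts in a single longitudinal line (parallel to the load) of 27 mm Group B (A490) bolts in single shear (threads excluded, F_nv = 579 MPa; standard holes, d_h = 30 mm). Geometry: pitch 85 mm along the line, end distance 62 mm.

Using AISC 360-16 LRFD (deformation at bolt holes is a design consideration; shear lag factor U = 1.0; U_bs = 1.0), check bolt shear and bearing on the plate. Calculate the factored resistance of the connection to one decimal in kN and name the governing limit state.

Bolt shear: A_b = π(27)²/4 = 572.56 mm². φR_n = 0.75 × 579 × 572.56 × 2 × 1 = 497.3 kN.
Bearing (16 mm plate, F_u = 450 MPa): end bolts L_c = 62 − 30/2 = 47, R_n = min(1.2×47×16×450, 2.4×27×16×450) = 406.08 kN/bolt; interior L_c = 85 − 30 = 55, R_n = 466.56 kN/bolt. φR_n = 0.75 × (1×406.08 + 1×466.56) = 654.5 kN.
Governing: min(497.3, 654.5) = 497.3 kN → bolt shear.

497.3 kN (bolt shear governs)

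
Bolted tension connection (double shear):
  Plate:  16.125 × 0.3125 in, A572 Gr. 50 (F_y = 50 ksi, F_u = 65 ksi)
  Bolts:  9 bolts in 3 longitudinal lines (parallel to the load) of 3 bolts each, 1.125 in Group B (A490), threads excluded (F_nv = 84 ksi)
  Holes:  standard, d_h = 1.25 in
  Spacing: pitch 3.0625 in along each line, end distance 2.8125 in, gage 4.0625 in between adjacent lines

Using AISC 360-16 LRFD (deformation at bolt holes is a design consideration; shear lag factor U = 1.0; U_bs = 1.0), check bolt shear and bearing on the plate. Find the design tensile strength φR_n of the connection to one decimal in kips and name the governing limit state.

Bolt shear: A_b = π(1.125)²/4 = 0.99402 in². φR_n = 0.75 × 84 × 0.99402 × 9 × 2 = 1127.2 kips.
Bearing (0.3125 in plate, F_u = 65 ksi): end bolts L_c = 2.8125 − 1.25/2 = 2.1875, R_n = min(1.2×2.1875×0.3125×65, 2.4×1.125×0.3125×65) = 53.32 kips/bolt; interior L_c = 3.0625 − 1.25 = 1.8125, R_n = 44.18 kips/bolt. φR_n = 0.75 × (3×53.32 + 6×44.18) = 318.8 kips.
Governing: min(1127.2, 318.8) = 318.8 kips → bearing.

318.8 kips (bearing governs)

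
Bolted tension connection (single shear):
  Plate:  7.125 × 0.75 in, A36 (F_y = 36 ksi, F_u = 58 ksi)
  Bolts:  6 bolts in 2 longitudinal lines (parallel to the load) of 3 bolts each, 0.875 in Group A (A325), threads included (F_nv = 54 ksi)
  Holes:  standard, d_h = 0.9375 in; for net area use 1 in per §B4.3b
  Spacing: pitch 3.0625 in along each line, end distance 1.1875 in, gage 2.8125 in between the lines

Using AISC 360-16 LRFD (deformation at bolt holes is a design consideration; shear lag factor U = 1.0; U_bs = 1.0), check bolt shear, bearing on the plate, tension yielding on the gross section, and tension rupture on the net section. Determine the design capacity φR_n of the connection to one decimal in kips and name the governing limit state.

146.1 kips (bolt shear governs)

Bolt shear: A_b = π(0.875)²/4 = 0.60132 in². φR_n = 0.75 × 54 × 0.60132 × 6 × 1 = 146.1 kips.
Bearing (0.75 in plate, F_u = 58 ksi): end bolts L_c = 1.1875 − 0.9375/2 = 0.71875, R_n = min(1.2×0.71875×0.75×58, 2.4×0.875×0.75×58) = 37.519 kips/bolt; interior L_c = 3.0625 − 0.9375 = 2.125, R_n = 91.35 kips/bolt. φR_n = 0.75 × (2×37.519 + 4×91.35) = 330.3 kips.
Tension yield (gross): A_g = 7.125×0.75 = 5.3438 in². φR_n = 0.90 × 36 × 5.3438 = 173.1 kips.
Tension rupture (net): A_n = (7.125 − 2×1)×0.75 = 3.8438 in² (U = 1.0, A_e = A_n). φR_n = 0.75 × 58 × 3.8438 = 167.2 kips.
Governing: min(146.1, 330.3, 173.1, 167.2) = 146.1 kips → bolt shear.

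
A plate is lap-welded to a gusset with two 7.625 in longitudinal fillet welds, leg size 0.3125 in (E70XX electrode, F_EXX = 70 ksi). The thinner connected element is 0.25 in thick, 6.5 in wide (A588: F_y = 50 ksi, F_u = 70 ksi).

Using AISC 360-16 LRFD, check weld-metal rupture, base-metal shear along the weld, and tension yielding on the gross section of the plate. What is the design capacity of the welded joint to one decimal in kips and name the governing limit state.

Weld metal: throat = 0.707×0.3125 = 0.22094 in, L = 2×7.625 = 15.25 in. φR_n = 0.75 × 0.6 × 70 × 0.22094 × 15.25 = 106.1 kips.
Base metal shear (0.25 in plate): yield φR_n = 1.0×0.6×50×0.25×15.25 = 114.4 kips; rupture φR_n = 0.75×0.6×70×0.25×15.25 = 120.1 kips; take 114.4 kips (yield).
Tension yield (gross): A_g = 6.5×0.25 = 1.625 in². φR_n = 0.90 × 50 × 1.625 = 73.1 kips.
Governing: min(106.1, 114.4, 73.1) = 73.1 kips → gross-section yield.

73.1 kips (gross-section yield governs)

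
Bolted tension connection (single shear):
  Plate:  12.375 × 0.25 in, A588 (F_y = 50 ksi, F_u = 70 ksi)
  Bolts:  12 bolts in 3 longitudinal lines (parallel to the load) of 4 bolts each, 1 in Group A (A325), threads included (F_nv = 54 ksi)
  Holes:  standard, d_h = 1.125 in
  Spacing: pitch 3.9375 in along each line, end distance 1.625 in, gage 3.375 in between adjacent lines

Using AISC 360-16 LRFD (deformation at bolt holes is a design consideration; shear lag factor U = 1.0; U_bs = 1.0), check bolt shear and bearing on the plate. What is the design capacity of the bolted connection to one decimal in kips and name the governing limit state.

Bolt shear: A_b = π(1)²/4 = 0.7854 in². φR_n = 0.75 × 54 × 0.7854 × 12 × 1 = 381.7 kips.
Bearing (0.25 in plate, F_u = 70 ksi): end bolts L_c = 1.625 − 1.125/2 = 1.0625, R_n = min(1.2×1.0625×0.25×70, 2.4×1×0.25×70) = 22.313 kips/bolt; interior L_c = 3.9375 − 1.125 = 2.8125, R_n = 42 kips/bolt. φR_n = 0.75 × (3×22.313 + 9×42) = 333.7 kips.
Governing: min(381.7, 333.7) = 333.7 kips → bearing.

333.7 kips (bearing governs)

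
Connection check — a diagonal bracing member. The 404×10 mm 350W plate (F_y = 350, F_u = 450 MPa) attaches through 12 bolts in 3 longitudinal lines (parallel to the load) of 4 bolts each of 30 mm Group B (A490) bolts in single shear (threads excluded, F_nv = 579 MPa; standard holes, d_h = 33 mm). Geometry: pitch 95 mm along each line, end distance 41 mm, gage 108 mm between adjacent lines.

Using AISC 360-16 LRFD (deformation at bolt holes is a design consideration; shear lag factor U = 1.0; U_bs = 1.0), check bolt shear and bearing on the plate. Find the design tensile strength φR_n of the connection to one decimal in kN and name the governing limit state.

Bolt shear: A_b = π(30)²/4 = 706.86 mm². φR_n = 0.75 × 579 × 706.86 × 12 × 1 = 3683.4 kN.
Bearing (10 mm plate, F_u = 450 MPa): end bolts L_c = 41 − 33/2 = 24.5, R_n = min(1.2×24.5×10×450, 2.4×30×10×450) = 132.3 kN/bolt; interior L_c = 95 − 33 = 62, R_n = 324 kN/bolt. φR_n = 0.75 × (3×132.3 + 9×324) = 2484.7 kN.
Governing: min(3683.4, 2484.7) = 2484.7 kN → bearing.

2484.7 kN (bearing governs)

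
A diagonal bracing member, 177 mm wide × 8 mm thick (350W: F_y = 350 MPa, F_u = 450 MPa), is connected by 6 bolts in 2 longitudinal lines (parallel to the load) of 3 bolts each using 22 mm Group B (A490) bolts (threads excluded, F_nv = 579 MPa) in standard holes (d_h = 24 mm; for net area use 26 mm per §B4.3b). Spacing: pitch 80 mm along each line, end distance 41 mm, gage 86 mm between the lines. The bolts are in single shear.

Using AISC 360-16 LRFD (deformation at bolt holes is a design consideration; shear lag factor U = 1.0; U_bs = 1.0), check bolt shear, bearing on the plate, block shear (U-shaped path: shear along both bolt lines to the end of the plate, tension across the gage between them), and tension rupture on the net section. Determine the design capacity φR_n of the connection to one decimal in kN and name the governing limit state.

Bolt shear: A_b = π(22)²/4 = 380.13 mm². φR_n = 0.75 × 579 × 380.13 × 6 × 1 = 990.4 kN.
Bearing (8 mm plate, F_u = 450 MPa): end bolts L_c = 41 − 24/2 = 29, R_n = min(1.2×29×8×450, 2.4×22×8×450) = 125.28 kN/bolt; interior L_c = 80 − 24 = 56, R_n = 190.08 kN/bolt. φR_n = 0.75 × (2×125.28 + 4×190.08) = 758.2 kN.
Block shear: shear path 2×[41+2×80] = 2×201 mm, A_gv = 3216, A_nv = 2×(201 − 2.5×26)×8 = 2176 mm²; tension across gage: (86 − 1×26)×8 = 480 mm². R_n = min(0.6×450×2176, 0.6×350×3216) + 1.0×450×480 = min(587.52, 675.36) + 216 = 803.52 kN. φR_n = 0.75 × 803.52 = 602.6 kN.
Tension rupture (net): A_n = (177 − 2×26)×8 = 1000 mm² (U = 1.0, A_e = A_n). φR_n = 0.75 × 450 × 1000 = 337.5 kN.
Governing: min(990.4, 758.2, 602.6, 337.5) = 337.5 kN → net-section rupture.

337.5 kN (net-section rupture governs)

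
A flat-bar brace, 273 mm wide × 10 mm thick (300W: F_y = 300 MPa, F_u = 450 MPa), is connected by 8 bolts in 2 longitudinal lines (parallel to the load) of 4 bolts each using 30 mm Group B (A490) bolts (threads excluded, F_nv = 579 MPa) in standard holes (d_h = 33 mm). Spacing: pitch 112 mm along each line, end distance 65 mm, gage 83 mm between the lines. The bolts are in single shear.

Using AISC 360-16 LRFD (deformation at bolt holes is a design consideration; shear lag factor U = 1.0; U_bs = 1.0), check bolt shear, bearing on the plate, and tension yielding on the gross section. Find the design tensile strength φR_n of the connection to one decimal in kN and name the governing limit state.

Bolt shear: A_b = π(30)²/4 = 706.86 mm². φR_n = 0.75 × 579 × 706.86 × 8 × 1 = 2455.6 kN.
Bearing (10 mm plate, F_u = 450 MPa): end bolts L_c = 65 − 33/2 = 48.5, R_n = min(1.2×48.5×10×450, 2.4×30×10×450) = 261.9 kN/bolt; interior L_c = 112 − 33 = 79, R_n = 324 kN/bolt. φR_n = 0.75 × (2×261.9 + 6×324) = 1850.9 kN.
Tension yield (gross): A_g = 273×10 = 2730 mm². φR_n = 0.90 × 300 × 2730 = 737.1 kN.
Governing: min(2455.6, 1850.9, 737.1) = 737.1 kN → gross-section yield.

737.1 kN (gross-section yield governs)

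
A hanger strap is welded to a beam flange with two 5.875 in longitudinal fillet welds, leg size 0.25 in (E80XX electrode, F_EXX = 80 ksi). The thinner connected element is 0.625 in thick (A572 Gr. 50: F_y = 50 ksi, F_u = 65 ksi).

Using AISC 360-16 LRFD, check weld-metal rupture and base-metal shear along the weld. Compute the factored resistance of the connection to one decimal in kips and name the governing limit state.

Weld metal: throat = 0.707×0.25 = 0.17675 in, L = 2×5.875 = 11.75 in. φR_n = 0.75 × 0.6 × 80 × 0.17675 × 11.75 = 74.8 kips.
Base metal shear (0.625 in plate): yield φR_n = 1.0×0.6×50×0.625×11.75 = 220.3 kips; rupture φR_n = 0.75×0.6×65×0.625×11.75 = 214.8 kips; take 214.8 kips (rupture).
Governing: min(74.8, 214.8) = 74.8 kips → weld metal.

74.8 kips (weld metal governs)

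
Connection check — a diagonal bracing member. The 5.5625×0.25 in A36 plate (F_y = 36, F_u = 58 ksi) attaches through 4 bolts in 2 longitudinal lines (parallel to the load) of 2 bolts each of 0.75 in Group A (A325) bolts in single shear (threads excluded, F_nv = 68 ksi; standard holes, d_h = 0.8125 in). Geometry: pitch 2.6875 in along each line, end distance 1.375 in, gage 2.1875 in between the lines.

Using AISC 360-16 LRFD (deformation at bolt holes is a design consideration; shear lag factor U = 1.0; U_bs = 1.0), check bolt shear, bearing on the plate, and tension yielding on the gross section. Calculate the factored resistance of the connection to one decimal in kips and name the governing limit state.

Bolt shear: A_b = π(0.75)²/4 = 0.44179 in². φR_n = 0.75 × 68 × 0.44179 × 4 × 1 = 90.1 kips.
Bearing (0.25 in plate, F_u = 58 ksi): end bolts L_c = 1.375 − 0.8125/2 = 0.96875, R_n = min(1.2×0.96875×0.25×58, 2.4×0.75×0.25×58) = 16.856 kips/bolt; interior L_c = 2.6875 − 0.8125 = 1.875, R_n = 26.1 kips/bolt. φR_n = 0.75 × (2×16.856 + 2×26.1) = 64.4 kips.
Tension yield (gross): A_g = 5.5625×0.25 = 1.3906 in². φR_n = 0.90 × 36 × 1.3906 = 45.1 kips.
Governing: min(90.1, 64.4, 45.1) = 45.1 kips → gross-section yield.

45.1 kips (gross-section yield governs)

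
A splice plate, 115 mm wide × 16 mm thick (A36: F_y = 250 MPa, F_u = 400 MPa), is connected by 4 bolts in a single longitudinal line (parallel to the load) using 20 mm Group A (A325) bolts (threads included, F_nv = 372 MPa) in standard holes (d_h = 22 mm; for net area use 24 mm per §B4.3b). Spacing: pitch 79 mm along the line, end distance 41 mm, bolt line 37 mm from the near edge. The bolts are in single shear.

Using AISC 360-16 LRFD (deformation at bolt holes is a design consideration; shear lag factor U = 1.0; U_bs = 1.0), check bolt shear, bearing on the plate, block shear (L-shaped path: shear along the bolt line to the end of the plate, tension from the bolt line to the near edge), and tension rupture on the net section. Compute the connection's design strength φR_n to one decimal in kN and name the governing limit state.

Bolt shear: A_b = π(20)²/4 = 314.16 mm². φR_n = 0.75 × 372 × 314.16 × 4 × 1 = 350.6 kN.
Bearing (16 mm plate, F_u = 400 MPa): end bolts L_c = 41 − 22/2 = 30, R_n = min(1.2×30×16×400, 2.4×20×16×400) = 230.4 kN/bolt; interior L_c = 79 − 22 = 57, R_n = 307.2 kN/bolt. φR_n = 0.75 × (1×230.4 + 3×307.2) = 864.0 kN.
Block shear: shear path 1×[41+3×79] = 1×278 mm, A_gv = 4448, A_nv = 1×(278 − 3.5×24)×16 = 3104 mm²; tension to near edge: (37 − 0.5×24)×16 = 400 mm². R_n = min(0.6×400×3104, 0.6×250×4448) + 1.0×400×400 = min(744.96, 667.2) + 160 = 827.2 kN. φR_n = 0.75 × 827.2 = 620.4 kN.
Tension rupture (net): A_n = (115 − 1×24)×16 = 1456 mm² (U = 1.0, A_e = A_n). φR_n = 0.75 × 400 × 1456 = 436.8 kN.
Governing: min(350.6, 864.0, 620.4, 436.8) = 350.6 kN → bolt shear.

350.6 kN (bolt shear governs)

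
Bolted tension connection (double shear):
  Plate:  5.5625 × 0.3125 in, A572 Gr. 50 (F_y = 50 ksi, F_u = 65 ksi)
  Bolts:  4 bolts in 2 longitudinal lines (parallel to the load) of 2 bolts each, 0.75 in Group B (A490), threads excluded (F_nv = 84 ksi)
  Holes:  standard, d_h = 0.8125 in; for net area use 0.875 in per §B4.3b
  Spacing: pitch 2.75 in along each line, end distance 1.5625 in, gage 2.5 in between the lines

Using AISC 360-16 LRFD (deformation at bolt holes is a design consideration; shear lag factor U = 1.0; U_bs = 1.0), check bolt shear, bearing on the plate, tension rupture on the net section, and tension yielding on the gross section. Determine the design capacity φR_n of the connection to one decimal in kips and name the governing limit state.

58.1 kips (net-section rupture governs)

Bolt shear: A_b = π(0.75)²/4 = 0.44179 in². φR_n = 0.75 × 84 × 0.44179 × 4 × 2 = 222.7 kips.
Bearing (0.3125 in plate, F_u = 65 ksi): end bolts L_c = 1.5625 − 0.8125/2 = 1.15625, R_n = min(1.2×1.15625×0.3125×65, 2.4×0.75×0.3125×65) = 28.184 kips/bolt; interior L_c = 2.75 − 0.8125 = 1.9375, R_n = 36.563 kips/bolt. φR_n = 0.75 × (2×28.184 + 2×36.563) = 97.1 kips.
Tension rupture (net): A_n = (5.5625 − 2×0.875)×0.3125 = 1.1914 in² (U = 1.0, A_e = A_n). φR_n = 0.75 × 65 × 1.1914 = 58.1 kips.
Tension yield (gross): A_g = 5.5625×0.3125 = 1.7383 in². φR_n = 0.90 × 50 × 1.7383 = 78.2 kips.
Governing: min(222.7, 97.1, 58.1, 78.2) = 58.1 kips → net-section rupture.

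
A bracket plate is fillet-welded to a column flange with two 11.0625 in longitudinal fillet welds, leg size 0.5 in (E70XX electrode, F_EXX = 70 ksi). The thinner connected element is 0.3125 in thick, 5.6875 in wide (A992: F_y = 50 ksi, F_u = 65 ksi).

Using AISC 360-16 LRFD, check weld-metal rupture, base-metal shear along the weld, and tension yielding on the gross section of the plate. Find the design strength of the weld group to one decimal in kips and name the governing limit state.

80.0 kips (gross-section yield governs)

Weld metal: throat = 0.707×0.5 = 0.3535 in, L = 2×11.0625 = 22.125 in. φR_n = 0.75 × 0.6 × 70 × 0.3535 × 22.125 = 246.4 kips.
Base metal shear (0.3125 in plate): yield φR_n = 1.0×0.6×50×0.3125×22.125 = 207.4 kips; rupture φR_n = 0.75×0.6×65×0.3125×22.125 = 202.2 kips; take 202.2 kips (rupture).
Tension yield (gross): A_g = 5.6875×0.3125 = 1.7773 in². φR_n = 0.90 × 50 × 1.7773 = 80.0 kips.
Governing: min(246.4, 202.2, 80.0) = 80.0 kips → gross-section yield.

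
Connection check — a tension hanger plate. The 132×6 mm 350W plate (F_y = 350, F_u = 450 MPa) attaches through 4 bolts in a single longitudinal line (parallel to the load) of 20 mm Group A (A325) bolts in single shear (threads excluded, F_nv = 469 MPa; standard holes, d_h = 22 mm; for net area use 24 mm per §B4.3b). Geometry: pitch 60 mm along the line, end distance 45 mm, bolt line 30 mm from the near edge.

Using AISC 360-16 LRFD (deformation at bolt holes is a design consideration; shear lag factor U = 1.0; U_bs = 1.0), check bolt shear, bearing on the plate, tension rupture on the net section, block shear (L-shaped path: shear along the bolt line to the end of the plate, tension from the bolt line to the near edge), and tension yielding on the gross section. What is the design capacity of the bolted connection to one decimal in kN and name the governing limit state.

207.8 kN (block shear governs)

Bolt shear: A_b = π(20)²/4 = 314.16 mm². φR_n = 0.75 × 469 × 314.16 × 4 × 1 = 442.0 kN.
Bearing (6 mm plate, F_u = 450 MPa): end bolts L_c = 45 − 22/2 = 34, R_n = min(1.2×34×6×450, 2.4×20×6×450) = 110.16 kN/bolt; interior L_c = 60 − 22 = 38, R_n = 123.12 kN/bolt. φR_n = 0.75 × (1×110.16 + 3×123.12) = 359.6 kN.
Tension rupture (net): A_n = (132 − 1×24)×6 = 648 mm² (U = 1.0, A_e = A_n). φR_n = 0.75 × 450 × 648 = 218.7 kN.
Block shear: shear path 1×[45+3×60] = 1×225 mm, A_gv = 1350, A_nv = 1×(225 − 3.5×24)×6 = 846 mm²; tension to near edge: (30 − 0.5×24)×6 = 108 mm². R_n = min(0.6×450×846, 0.6×350×1350) + 1.0×450×108 = min(228.42, 283.5) + 48.6 = 277.02 kN. φR_n = 0.75 × 277.02 = 207.8 kN.
Tension yield (gross): A_g = 132×6 = 792 mm². φR_n = 0.90 × 350 × 792 = 249.5 kN.
Governing: min(442.0, 359.6, 218.7, 207.8, 249.5) = 207.8 kN → block shear.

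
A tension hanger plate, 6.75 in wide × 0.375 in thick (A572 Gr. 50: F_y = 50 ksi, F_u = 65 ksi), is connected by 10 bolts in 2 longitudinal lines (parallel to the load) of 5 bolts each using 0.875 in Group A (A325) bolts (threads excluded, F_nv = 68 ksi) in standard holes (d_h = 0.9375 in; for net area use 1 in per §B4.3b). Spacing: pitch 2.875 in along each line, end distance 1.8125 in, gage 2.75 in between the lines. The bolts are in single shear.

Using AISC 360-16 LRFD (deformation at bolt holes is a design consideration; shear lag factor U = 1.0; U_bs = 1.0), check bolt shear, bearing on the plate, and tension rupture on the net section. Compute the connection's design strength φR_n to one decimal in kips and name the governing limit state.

Bolt shear: A_b = π(0.875)²/4 = 0.60132 in². φR_n = 0.75 × 68 × 0.60132 × 10 × 1 = 306.7 kips.
Bearing (0.375 in plate, F_u = 65 ksi): end bolts L_c = 1.8125 − 0.9375/2 = 1.34375, R_n = min(1.2×1.34375×0.375×65, 2.4×0.875×0.375×65) = 39.305 kips/bolt; interior L_c = 2.875 − 0.9375 = 1.9375, R_n = 51.188 kips/bolt. φR_n = 0.75 × (2×39.305 + 8×51.188) = 366.1 kips.
Tension rupture (net): A_n = (6.75 − 2×1)×0.375 = 1.7813 in² (U = 1.0, A_e = A_n). φR_n = 0.75 × 65 × 1.7813 = 86.8 kips.
Governing: min(306.7, 366.1, 86.8) = 86.8 kips → net-section rupture.

86.8 kips (net-section rupture governs)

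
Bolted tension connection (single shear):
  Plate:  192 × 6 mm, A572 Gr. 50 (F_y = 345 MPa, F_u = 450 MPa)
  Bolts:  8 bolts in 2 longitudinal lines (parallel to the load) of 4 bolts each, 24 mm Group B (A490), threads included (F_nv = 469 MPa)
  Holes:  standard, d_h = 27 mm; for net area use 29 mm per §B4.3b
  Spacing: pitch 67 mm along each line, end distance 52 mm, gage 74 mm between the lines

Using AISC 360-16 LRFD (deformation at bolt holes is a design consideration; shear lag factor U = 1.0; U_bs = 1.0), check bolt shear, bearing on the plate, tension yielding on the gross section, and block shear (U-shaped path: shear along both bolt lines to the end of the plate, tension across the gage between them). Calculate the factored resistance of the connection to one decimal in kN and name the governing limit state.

357.7 kN (gross-section yield governs)

Bolt shear: A_b = π(24)²/4 = 452.39 mm². φR_n = 0.75 × 469 × 452.39 × 8 × 1 = 1273.0 kN.
Bearing (6 mm plate, F_u = 450 MPa): end bolts L_c = 52 − 27/2 = 38.5, R_n = min(1.2×38.5×6×450, 2.4×24×6×450) = 124.74 kN/bolt; interior L_c = 67 − 27 = 40, R_n = 129.6 kN/bolt. φR_n = 0.75 × (2×124.74 + 6×129.6) = 770.3 kN.
Tension yield (gross): A_g = 192×6 = 1152 mm². φR_n = 0.90 × 345 × 1152 = 357.7 kN.
Block shear: shear path 2×[52+3×67] = 2×253 mm, A_gv = 3036, A_nv = 2×(253 − 3.5×29)×6 = 1818 mm²; tension across gage: (74 − 1×29)×6 = 270 mm². R_n = min(0.6×450×1818, 0.6×345×3036) + 1.0×450×270 = min(490.86, 628.45) + 121.5 = 612.36 kN. φR_n = 0.75 × 612.36 = 459.3 kN.
Governing: min(1273.0, 770.3, 357.7, 459.3) = 357.7 kN → gross-section yield.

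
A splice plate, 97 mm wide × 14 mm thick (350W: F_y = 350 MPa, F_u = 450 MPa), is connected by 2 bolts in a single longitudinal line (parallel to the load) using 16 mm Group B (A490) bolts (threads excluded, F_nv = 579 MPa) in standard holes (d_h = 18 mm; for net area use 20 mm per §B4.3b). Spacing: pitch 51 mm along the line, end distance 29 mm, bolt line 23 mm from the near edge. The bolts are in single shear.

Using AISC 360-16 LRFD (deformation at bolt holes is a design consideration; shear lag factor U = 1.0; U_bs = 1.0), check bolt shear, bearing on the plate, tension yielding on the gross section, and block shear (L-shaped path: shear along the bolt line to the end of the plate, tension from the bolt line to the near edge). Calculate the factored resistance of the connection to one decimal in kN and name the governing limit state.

Bolt shear: A_b = π(16)²/4 = 201.06 mm². φR_n = 0.75 × 579 × 201.06 × 2 × 1 = 174.6 kN.
Bearing (14 mm plate, F_u = 450 MPa): end bolts L_c = 29 − 18/2 = 20, R_n = min(1.2×20×14×450, 2.4×16×14×450) = 151.2 kN/bolt; interior L_c = 51 − 18 = 33, R_n = 241.92 kN/bolt. φR_n = 0.75 × (1×151.2 + 1×241.92) = 294.8 kN.
Tension yield (gross): A_g = 97×14 = 1358 mm². φR_n = 0.90 × 350 × 1358 = 427.8 kN.
Block shear: shear path 1×[29+1×51] = 1×80 mm, A_gv = 1120, A_nv = 1×(80 − 1.5×20)×14 = 700 mm²; tension to near edge: (23 − 0.5×20)×14 = 182 mm². R_n = min(0.6×450×700, 0.6×350×1120) + 1.0×450×182 = min(189, 235.2) + 81.9 = 270.9 kN. φR_n = 0.75 × 270.9 = 203.2 kN.
Governing: min(174.6, 294.8, 427.8, 203.2) = 174.6 kN → bolt shear.

174.6 kN (bolt shear governs)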